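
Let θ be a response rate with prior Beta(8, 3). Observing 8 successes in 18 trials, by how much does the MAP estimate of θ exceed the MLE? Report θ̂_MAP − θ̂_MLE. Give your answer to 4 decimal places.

Posterior is Beta(16, 13); MAP = (16−1)/(29−2) = 15/27 ≈ 0.55556.
MLE ignores the prior: θ̂_MLE = k/n = 8/18 ≈ 0.44444.
Difference = 15/27 − 8/18 = 1/9 ≈ 0.1111.

MAP − MLE = 0.1111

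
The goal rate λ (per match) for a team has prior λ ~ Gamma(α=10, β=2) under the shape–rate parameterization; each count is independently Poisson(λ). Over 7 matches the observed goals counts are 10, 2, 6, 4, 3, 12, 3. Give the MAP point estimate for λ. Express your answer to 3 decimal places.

λ̂_MAP = 5.444

Σxᵢ = 10+2+6+4+3+12+3 = 40, with n = 7.
Posterior ∝ λ^9e^(−2λ) · λ^40e^(−7λ) = λ^49e^(−9λ), i.e. Gamma(shape=50, rate=9).
The mode of a Gamma(a, b) with a ≥ 1 (shape–rate) is (a−1)/b = 49/9 ≈ 5.444.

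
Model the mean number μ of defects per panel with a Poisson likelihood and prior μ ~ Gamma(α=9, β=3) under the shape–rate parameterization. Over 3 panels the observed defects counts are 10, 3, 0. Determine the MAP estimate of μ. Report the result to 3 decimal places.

μ̂_MAP = 3.500

Σxᵢ = 10+3+0 = 13, with n = 3.
Posterior ∝ μ^8e^(−3μ) · μ^13e^(−3μ) = μ^21e^(−6μ), i.e. Gamma(shape=22, rate=6).
The mode of a Gamma(a, b) with a ≥ 1 (shape–rate) is (a−1)/b = 21/6 ≈ 3.500.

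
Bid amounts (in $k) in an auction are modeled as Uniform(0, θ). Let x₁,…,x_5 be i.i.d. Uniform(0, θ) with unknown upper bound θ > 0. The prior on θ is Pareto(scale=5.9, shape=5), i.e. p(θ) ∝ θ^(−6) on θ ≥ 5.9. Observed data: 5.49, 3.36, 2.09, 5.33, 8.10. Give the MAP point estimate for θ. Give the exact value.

The Uniform(0, θ) likelihood is θ^(−n) for θ ≥ max(xᵢ), zero otherwise. Here max(xᵢ) = 8.10.
Posterior ∝ θ^(−6) · θ^(−5) = θ^(−11) on θ ≥ max(5.9, 8.10) = 8.10.
This density is strictly decreasing in θ, so the posterior mode lies at the lower boundary of the support.

θ̂_MAP = 8.10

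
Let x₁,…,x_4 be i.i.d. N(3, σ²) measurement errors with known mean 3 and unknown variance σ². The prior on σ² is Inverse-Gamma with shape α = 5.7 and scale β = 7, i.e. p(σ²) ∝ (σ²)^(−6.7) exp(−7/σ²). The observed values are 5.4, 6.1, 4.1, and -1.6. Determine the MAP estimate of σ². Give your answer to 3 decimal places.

σ̂²_MAP = 2.974

Sum of squared deviations about the known mean: SS = (5.4−3)² + (6.1−3)² + (4.1−3)² + (-1.6−3)² = 37.74.
The Normal likelihood contributes (σ²)^(−n/2) exp(−SS/(2σ²)), so the posterior is Inverse-Gamma(α + n/2, β + SS/2) = Inverse-Gamma(7.7, 25.87).
The mode of Inverse-Gamma(a, b) is b/(a+1) = 25.87/8.7 ≈ 2.974.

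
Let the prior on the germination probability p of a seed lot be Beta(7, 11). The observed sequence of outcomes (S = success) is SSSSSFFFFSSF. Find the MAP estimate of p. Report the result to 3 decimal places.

Prior: Beta(7, 11).
Data: 7 successes in 12 trials (from the sequence). The binomial likelihood contributes p^7(1−p)^5, so the posterior is Beta(7+7, 11+5) = Beta(14, 16).
For Beta(a, b) with a, b > 1 the mode is (a−1)/(a+b−2) = 13/28 ≈ 0.464.

p̂_MAP = 0.464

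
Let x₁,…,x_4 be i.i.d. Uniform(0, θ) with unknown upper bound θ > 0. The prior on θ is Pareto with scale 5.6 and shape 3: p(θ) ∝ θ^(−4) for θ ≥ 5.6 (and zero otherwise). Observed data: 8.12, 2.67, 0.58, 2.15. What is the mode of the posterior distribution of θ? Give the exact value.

θ̂_MAP = 8.12

The Uniform(0, θ) likelihood is θ^(−n) for θ ≥ max(xᵢ), zero otherwise. Here max(xᵢ) = 8.12.
Posterior ∝ θ^(−4) · θ^(−4) = θ^(−8) on θ ≥ max(5.6, 8.12) = 8.12.
This density is strictly decreasing in θ, so the posterior mode lies at the lower boundary of the support.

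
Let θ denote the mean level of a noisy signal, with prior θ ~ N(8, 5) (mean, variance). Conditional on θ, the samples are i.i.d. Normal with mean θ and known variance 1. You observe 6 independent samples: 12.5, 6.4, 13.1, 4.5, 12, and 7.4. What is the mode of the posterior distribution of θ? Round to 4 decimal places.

n = 6; x̄ = (12.5 + 6.4 + 13.1 + 4.5 + 12 + 7.4)/6 = 55.9/6 = 559/60 ≈ 9.3167.
For a Normal prior and Normal likelihood with known variance, the posterior is Normal; its mode equals its mean, the precision-weighted average.
Prior precision 1/σ₀² = 1/5 = 0.2; data precision n/σ² = 6/1 = 6.
θ̂ = (0.2·8 + 6·(559/60)) / (0.2 + 6) = 57.5/6.2 = 575/62 ≈ 9.2742.

θ̂_MAP = 9.2742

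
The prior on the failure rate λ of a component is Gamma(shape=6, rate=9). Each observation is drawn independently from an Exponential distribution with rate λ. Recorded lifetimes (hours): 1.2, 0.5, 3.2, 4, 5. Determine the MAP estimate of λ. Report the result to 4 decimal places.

The Exponential(rate=λ) likelihood is ∝ λ^n e^(−λΣtᵢ). Here n = 5 and Σtᵢ = 1.2 + 0.5 + 3.2 + 4 + 5 = 13.9.
Posterior ∝ λ^5e^(−9λ) · λ^5e^(−13.9λ) = λ^10e^(−22.9λ), i.e. Gamma(11, 22.9).
Mode = (a−1)/b = 10/22.9 ≈ 0.4367.

λ̂_MAP = 0.4367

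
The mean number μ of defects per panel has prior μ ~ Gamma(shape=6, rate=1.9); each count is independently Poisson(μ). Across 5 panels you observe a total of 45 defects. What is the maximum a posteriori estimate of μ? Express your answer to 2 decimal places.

Σxᵢ = 45, n = 5.
Posterior ∝ μ^5e^(−1.9μ) · μ^45e^(−5μ) = μ^50e^(−6.9μ), i.e. Gamma(shape=51, rate=6.9).
The mode of a Gamma(a, b) with a ≥ 1 (shape–rate) is (a−1)/b = 50/6.9 ≈ 7.25.

μ̂_MAP = 7.25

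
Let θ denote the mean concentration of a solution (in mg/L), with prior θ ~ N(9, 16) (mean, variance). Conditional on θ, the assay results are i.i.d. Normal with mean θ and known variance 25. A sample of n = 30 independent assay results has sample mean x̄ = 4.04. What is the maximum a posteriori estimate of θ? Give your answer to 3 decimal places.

θ̂_MAP = 4.286

n = 30, x̄ = 4.04.
For a Normal prior and Normal likelihood with known variance, the posterior is Normal; its mode equals its mean, the precision-weighted average.
Prior precision 1/σ₀² = 1/16 = 0.0625; data precision n/σ² = 30/25 = 1.2.
θ̂ = (0.0625·9 + 1.2·4.04) / (0.0625 + 1.2) = 5.4105/1.2625 = 10821/2525 ≈ 4.286.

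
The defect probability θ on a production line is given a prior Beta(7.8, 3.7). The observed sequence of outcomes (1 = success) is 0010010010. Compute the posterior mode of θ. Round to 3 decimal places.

θ̂_MAP = 0.503

Prior: Beta(7.8, 3.7).
Data: 3 successes in 10 trials (from the sequence). The binomial likelihood contributes θ^3(1−θ)^7, so the posterior is Beta(7.8+3, 3.7+7) = Beta(10.8, 10.7).
For Beta(a, b) with a, b > 1 the mode is (a−1)/(a+b−2) = 9.8/19.5 ≈ 0.503.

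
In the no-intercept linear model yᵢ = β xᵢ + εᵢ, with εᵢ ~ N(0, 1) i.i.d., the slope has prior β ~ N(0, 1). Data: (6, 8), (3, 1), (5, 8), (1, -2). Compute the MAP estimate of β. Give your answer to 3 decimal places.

log p(β | y) = −Σ(yᵢ − βxᵢ)²/(2·1) − β²/(2·1) + const.
Setting the derivative to zero: Σxᵢ(yᵢ − βxᵢ)/1 − β/1 = 0, so β = Σxᵢyᵢ / (Σxᵢ² + σ²/τ²).
Σxᵢyᵢ = 6·8 + 3·1 + 5·8 + 1·(-2) = 89; Σxᵢ² = 71; σ²/τ² = 1.
β̂_MAP = 89 / (71 + 1) = 89/72 ≈ 1.236.

β̂_MAP = 1.236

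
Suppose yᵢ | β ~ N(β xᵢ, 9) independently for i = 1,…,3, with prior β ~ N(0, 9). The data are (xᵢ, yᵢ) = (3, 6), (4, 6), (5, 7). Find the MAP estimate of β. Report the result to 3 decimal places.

β̂_MAP = 1.510

log p(β | y) = −Σ(yᵢ − βxᵢ)²/(2·9) − β²/(2·9) + const.
Setting the derivative to zero: Σxᵢ(yᵢ − βxᵢ)/9 − β/9 = 0, so β = Σxᵢyᵢ / (Σxᵢ² + σ²/τ²).
Σxᵢyᵢ = 3·6 + 4·6 + 5·7 = 77; Σxᵢ² = 50; σ²/τ² = 1.
β̂_MAP = 77 / (50 + 1) = 77/51 ≈ 1.510.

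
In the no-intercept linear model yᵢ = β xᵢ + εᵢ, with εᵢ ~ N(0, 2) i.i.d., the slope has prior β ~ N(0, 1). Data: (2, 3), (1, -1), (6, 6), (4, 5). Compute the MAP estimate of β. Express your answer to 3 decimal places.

β̂_MAP = 1.034

log p(β | y) = −Σ(yᵢ − βxᵢ)²/(2·2) − β²/(2·1) + const.
Setting the derivative to zero: Σxᵢ(yᵢ − βxᵢ)/2 − β/1 = 0, so β = Σxᵢyᵢ / (Σxᵢ² + σ²/τ²).
Σxᵢyᵢ = 2·3 + 1·(-1) + 6·6 + 4·5 = 61; Σxᵢ² = 57; σ²/τ² = 2.
β̂_MAP = 61 / (57 + 2) = 61/59 ≈ 1.034.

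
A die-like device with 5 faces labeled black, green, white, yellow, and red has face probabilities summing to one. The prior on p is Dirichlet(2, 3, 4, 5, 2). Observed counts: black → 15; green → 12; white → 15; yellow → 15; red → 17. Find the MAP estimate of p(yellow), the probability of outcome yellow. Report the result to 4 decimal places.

MAP estimate of p(yellow) = 0.2235

The posterior is Dirichlet(αᵢ + nᵢ) = Dirichlet(17, 15, 19, 20, 19).
For a Dirichlet(a₁,…,a_K) with all aᵢ > 1, the mode has j-th component (aⱼ − 1)/(Σaᵢ − K).
Here Σaᵢ = 90 and K = 5, so p(yellow) = (20 − 1)/(90 − 5) = 19/85 ≈ 0.2235.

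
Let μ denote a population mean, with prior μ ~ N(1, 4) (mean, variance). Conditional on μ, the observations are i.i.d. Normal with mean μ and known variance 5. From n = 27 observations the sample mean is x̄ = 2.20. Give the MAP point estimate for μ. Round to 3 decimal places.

μ̂_MAP = 2.147

n = 27, x̄ = 2.20.
For a Normal prior and Normal likelihood with known variance, the posterior is Normal; its mode equals its mean, the precision-weighted average.
Prior precision 1/σ₀² = 1/4 = 0.25; data precision n/σ² = 27/5 = 5.4.
μ̂ = (0.25·1 + 5.4·2.2) / (0.25 + 5.4) = 12.13/5.65 = 1213/565 ≈ 2.147.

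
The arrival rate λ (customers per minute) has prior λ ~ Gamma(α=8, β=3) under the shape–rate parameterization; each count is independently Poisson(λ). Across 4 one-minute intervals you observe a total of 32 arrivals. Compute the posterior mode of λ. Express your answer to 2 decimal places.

Σxᵢ = 32, n = 4.
Posterior ∝ λ^7e^(−3λ) · λ^32e^(−4λ) = λ^39e^(−7λ), i.e. Gamma(shape=40, rate=7).
The mode of a Gamma(a, b) with a ≥ 1 (shape–rate) is (a−1)/b = 39/7 ≈ 5.57.

λ̂_MAP = 5.57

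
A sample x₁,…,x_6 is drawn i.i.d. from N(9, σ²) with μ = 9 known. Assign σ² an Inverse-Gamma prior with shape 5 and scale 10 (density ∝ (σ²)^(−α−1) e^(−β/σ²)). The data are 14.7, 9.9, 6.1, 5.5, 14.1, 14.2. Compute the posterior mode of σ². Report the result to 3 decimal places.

σ̂²_MAP = 7.056

Sum of squared deviations about the known mean: SS = (14.7−9)² + (9.9−9)² + (6.1−9)² + (5.5−9)² + (14.1−9)² + (14.2−9)² = 107.01.
The Normal likelihood contributes (σ²)^(−n/2) exp(−SS/(2σ²)), so the posterior is Inverse-Gamma(α + n/2, β + SS/2) = Inverse-Gamma(8, 63.505).
The mode of Inverse-Gamma(a, b) is b/(a+1) = 63.505/9 ≈ 7.056.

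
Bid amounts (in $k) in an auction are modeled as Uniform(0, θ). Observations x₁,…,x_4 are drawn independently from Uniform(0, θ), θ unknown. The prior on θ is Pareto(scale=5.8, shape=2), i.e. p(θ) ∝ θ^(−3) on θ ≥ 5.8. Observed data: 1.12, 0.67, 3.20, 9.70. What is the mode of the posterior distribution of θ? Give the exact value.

θ̂_MAP = 9.70

The Uniform(0, θ) likelihood is θ^(−n) for θ ≥ max(xᵢ), zero otherwise. Here max(xᵢ) = 9.70.
Posterior ∝ θ^(−3) · θ^(−4) = θ^(−7) on θ ≥ max(5.8, 9.70) = 9.70.
This density is strictly decreasing in θ, so the posterior mode lies at the lower boundary of the support.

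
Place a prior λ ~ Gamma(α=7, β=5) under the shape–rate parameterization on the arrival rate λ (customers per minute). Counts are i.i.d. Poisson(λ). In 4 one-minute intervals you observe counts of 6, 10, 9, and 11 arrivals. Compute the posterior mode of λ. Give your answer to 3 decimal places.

Σxᵢ = 6+10+9+11 = 36, with n = 4.
Posterior ∝ λ^6e^(−5λ) · λ^36e^(−4λ) = λ^42e^(−9λ), i.e. Gamma(shape=43, rate=9).
The mode of a Gamma(a, b) with a ≥ 1 (shape–rate) is (a−1)/b = 42/9 ≈ 4.667.

λ̂_MAP = 4.667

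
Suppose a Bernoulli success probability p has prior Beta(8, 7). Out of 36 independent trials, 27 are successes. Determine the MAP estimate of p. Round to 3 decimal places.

Prior: Beta(8, 7).
Data: 27 successes in 36 trials. The binomial likelihood contributes p^27(1−p)^9, so the posterior is Beta(8+27, 7+9) = Beta(35, 16).
For Beta(a, b) with a, b > 1 the mode is (a−1)/(a+b−2) = 34/49 ≈ 0.694.

p̂_MAP = 0.694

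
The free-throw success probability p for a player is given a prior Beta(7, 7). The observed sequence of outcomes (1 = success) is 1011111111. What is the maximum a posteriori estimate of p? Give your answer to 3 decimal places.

Prior: Beta(7, 7).
Data: 9 successes in 10 trials (from the sequence). The binomial likelihood contributes p^9(1−p)^1, so the posterior is Beta(7+9, 7+1) = Beta(16, 8).
For Beta(a, b) with a, b > 1 the mode is (a−1)/(a+b−2) = 15/22 ≈ 0.682.

p̂_MAP = 0.682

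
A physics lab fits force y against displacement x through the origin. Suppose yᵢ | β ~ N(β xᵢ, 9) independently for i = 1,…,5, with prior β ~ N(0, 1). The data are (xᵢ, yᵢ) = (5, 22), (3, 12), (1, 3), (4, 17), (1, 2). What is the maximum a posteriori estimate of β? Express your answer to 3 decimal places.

β̂_MAP = 3.590

log p(β | y) = −Σ(yᵢ − βxᵢ)²/(2·9) − β²/(2·1) + const.
Setting the derivative to zero: Σxᵢ(yᵢ − βxᵢ)/9 − β/1 = 0, so β = Σxᵢyᵢ / (Σxᵢ² + σ²/τ²).
Σxᵢyᵢ = 5·22 + 3·12 + 1·3 + 4·17 + 1·2 = 219; Σxᵢ² = 52; σ²/τ² = 9.
β̂_MAP = 219 / (52 + 9) = 219/61 ≈ 3.590.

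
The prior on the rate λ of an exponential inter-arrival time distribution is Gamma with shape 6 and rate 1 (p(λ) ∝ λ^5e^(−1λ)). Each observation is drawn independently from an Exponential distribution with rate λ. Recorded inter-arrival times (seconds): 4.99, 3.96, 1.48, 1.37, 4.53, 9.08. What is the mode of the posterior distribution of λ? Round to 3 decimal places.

The Exponential(rate=λ) likelihood is ∝ λ^n e^(−λΣtᵢ). Here n = 6 and Σtᵢ = 4.99 + 3.96 + 1.48 + 1.37 + 4.53 + 9.08 = 25.41.
Posterior ∝ λ^5e^(−1λ) · λ^6e^(−25.41λ) = λ^11e^(−26.41λ), i.e. Gamma(12, 26.41).
Mode = (a−1)/b = 11/26.41 ≈ 0.417.

λ̂_MAP = 0.417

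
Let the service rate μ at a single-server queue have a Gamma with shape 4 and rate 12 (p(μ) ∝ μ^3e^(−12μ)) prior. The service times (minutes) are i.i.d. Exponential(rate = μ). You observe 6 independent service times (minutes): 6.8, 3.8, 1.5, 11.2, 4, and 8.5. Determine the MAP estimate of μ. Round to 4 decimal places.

μ̂_MAP = 0.1883

The Exponential(rate=μ) likelihood is ∝ μ^n e^(−μΣtᵢ). Here n = 6 and Σtᵢ = 6.8 + 3.8 + 1.5 + 11.2 + 4 + 8.5 = 35.8.
Posterior ∝ μ^3e^(−12μ) · μ^6e^(−35.8μ) = μ^9e^(−47.8μ), i.e. Gamma(10, 47.8).
Mode = (a−1)/b = 9/47.8 ≈ 0.1883.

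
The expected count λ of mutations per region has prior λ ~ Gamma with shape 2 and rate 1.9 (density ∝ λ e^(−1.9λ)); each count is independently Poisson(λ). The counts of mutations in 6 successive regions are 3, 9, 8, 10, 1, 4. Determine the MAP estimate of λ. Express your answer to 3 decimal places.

λ̂_MAP = 4.557

Σxᵢ = 3+9+8+10+1+4 = 35, with n = 6.
Posterior ∝ λe^(−1.9λ) · λ^35e^(−6λ) = λ^36e^(−7.9λ), i.e. Gamma(shape=37, rate=7.9).
The mode of a Gamma(a, b) with a ≥ 1 (shape–rate) is (a−1)/b = 36/7.9 ≈ 4.557.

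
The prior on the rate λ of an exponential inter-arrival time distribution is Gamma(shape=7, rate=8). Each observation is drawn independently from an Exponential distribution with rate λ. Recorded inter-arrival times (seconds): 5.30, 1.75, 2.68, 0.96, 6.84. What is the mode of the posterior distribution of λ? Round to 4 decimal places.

λ̂_MAP = 0.4309

The Exponential(rate=λ) likelihood is ∝ λ^n e^(−λΣtᵢ). Here n = 5 and Σtᵢ = 5.30 + 1.75 + 2.68 + 0.96 + 6.84 = 17.53.
Posterior ∝ λ^6e^(−8λ) · λ^5e^(−17.53λ) = λ^11e^(−25.53λ), i.e. Gamma(12, 25.53).
Mode = (a−1)/b = 11/25.53 ≈ 0.4309.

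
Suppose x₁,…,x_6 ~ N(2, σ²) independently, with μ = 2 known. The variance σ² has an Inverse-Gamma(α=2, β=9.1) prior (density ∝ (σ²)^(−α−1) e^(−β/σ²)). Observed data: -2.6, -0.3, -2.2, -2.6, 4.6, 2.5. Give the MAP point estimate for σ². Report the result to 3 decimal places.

σ̂²_MAP = 7.538

Sum of squared deviations about the known mean: SS = (-2.6−2)² + (-0.3−2)² + (-2.2−2)² + (-2.6−2)² + (4.6−2)² + (2.5−2)² = 72.26.
The Normal likelihood contributes (σ²)^(−n/2) exp(−SS/(2σ²)), so the posterior is Inverse-Gamma(α + n/2, β + SS/2) = Inverse-Gamma(5, 45.23).
The mode of Inverse-Gamma(a, b) is b/(a+1) = 45.23/6 ≈ 7.538.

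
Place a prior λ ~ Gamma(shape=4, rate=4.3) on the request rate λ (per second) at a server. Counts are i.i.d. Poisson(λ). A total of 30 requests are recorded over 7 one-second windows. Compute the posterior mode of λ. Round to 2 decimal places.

Σxᵢ = 30, n = 7.
Posterior ∝ λ^3e^(−4.3λ) · λ^30e^(−7λ) = λ^33e^(−11.3λ), i.e. Gamma(shape=34, rate=11.3).
The mode of a Gamma(a, b) with a ≥ 1 (shape–rate) is (a−1)/b = 33/11.3 ≈ 2.92.

λ̂_MAP = 2.92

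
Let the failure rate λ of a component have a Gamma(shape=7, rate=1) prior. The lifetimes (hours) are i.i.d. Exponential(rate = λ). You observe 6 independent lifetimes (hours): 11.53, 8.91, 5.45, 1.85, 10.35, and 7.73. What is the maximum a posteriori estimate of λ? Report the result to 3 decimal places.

The Exponential(rate=λ) likelihood is ∝ λ^n e^(−λΣtᵢ). Here n = 6 and Σtᵢ = 11.53 + 8.91 + 5.45 + 1.85 + 10.35 + 7.73 = 45.82.
Posterior ∝ λ^6e^(−1λ) · λ^6e^(−45.82λ) = λ^12e^(−46.82λ), i.e. Gamma(13, 46.82).
Mode = (a−1)/b = 12/46.82 ≈ 0.256.

λ̂_MAP = 0.256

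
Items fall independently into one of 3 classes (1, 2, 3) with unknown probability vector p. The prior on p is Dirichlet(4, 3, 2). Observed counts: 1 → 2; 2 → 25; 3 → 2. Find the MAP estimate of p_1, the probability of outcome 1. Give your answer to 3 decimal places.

The posterior is Dirichlet(αᵢ + nᵢ) = Dirichlet(6, 28, 4).
For a Dirichlet(a₁,…,a_K) with all aᵢ > 1, the mode has j-th component (aⱼ − 1)/(Σaᵢ − K).
Here Σaᵢ = 38 and K = 3, so p_1 = (6 − 1)/(38 − 3) = 5/35 ≈ 0.143.

MAP estimate: 0.143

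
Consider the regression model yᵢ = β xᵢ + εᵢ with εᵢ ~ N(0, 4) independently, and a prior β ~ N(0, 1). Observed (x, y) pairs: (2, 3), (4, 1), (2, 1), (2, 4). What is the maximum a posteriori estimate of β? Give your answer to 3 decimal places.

log p(β | y) = −Σ(yᵢ − βxᵢ)²/(2·4) − β²/(2·1) + const.
Setting the derivative to zero: Σxᵢ(yᵢ − βxᵢ)/4 − β/1 = 0, so β = Σxᵢyᵢ / (Σxᵢ² + σ²/τ²).
Σxᵢyᵢ = 2·3 + 4·1 + 2·1 + 2·4 = 20; Σxᵢ² = 28; σ²/τ² = 4.
β̂_MAP = 20 / (28 + 4) = 20/32 ≈ 0.625.

β̂_MAP = 0.625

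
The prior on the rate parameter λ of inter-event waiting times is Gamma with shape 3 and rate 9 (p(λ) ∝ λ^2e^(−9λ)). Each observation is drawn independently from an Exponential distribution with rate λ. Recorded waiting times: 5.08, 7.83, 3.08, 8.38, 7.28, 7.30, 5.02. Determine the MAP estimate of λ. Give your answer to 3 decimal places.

λ̂_MAP = 0.170

The Exponential(rate=λ) likelihood is ∝ λ^n e^(−λΣtᵢ). Here n = 7 and Σtᵢ = 5.08 + 7.83 + 3.08 + 8.38 + 7.28 + 7.30 + 5.02 = 43.97.
Posterior ∝ λ^2e^(−9λ) · λ^7e^(−43.97λ) = λ^9e^(−52.97λ), i.e. Gamma(10, 52.97).
Mode = (a−1)/b = 9/52.97 ≈ 0.170.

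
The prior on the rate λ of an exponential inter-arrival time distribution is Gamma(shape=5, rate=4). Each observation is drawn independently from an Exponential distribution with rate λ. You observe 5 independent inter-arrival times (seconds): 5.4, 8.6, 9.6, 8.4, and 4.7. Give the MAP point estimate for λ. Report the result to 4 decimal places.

The Exponential(rate=λ) likelihood is ∝ λ^n e^(−λΣtᵢ). Here n = 5 and Σtᵢ = 5.4 + 8.6 + 9.6 + 8.4 + 4.7 = 36.7.
Posterior ∝ λ^4e^(−4λ) · λ^5e^(−36.7λ) = λ^9e^(−40.7λ), i.e. Gamma(10, 40.7).
Mode = (a−1)/b = 9/40.7 ≈ 0.2211.

λ̂_MAP = 0.2211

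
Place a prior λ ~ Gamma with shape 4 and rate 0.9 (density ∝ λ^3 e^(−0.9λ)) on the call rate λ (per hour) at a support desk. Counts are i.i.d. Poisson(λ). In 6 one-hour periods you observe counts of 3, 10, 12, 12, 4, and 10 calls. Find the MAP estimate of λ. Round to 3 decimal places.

λ̂_MAP = 7.826

Σxᵢ = 3+10+12+12+4+10 = 51, with n = 6.
Posterior ∝ λ^3e^(−0.9λ) · λ^51e^(−6λ) = λ^54e^(−6.9λ), i.e. Gamma(shape=55, rate=6.9).
The mode of a Gamma(a, b) with a ≥ 1 (shape–rate) is (a−1)/b = 54/6.9 ≈ 7.826.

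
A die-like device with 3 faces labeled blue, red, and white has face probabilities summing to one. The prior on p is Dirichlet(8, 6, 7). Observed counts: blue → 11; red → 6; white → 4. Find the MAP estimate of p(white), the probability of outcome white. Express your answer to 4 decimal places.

The posterior is Dirichlet(αᵢ + nᵢ) = Dirichlet(19, 12, 11).
For a Dirichlet(a₁,…,a_K) with all aᵢ > 1, the mode has j-th component (aⱼ − 1)/(Σaᵢ − K).
Here Σaᵢ = 42 and K = 3, so p(white) = (11 − 1)/(42 − 3) = 10/39 ≈ 0.2564.

MAP estimate of p(white) = 0.2564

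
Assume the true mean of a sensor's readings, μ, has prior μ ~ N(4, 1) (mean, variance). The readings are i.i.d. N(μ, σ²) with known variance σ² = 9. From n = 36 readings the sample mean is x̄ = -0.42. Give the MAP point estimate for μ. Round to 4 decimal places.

n = 36, x̄ = -0.42.
For a Normal prior and Normal likelihood with known variance, the posterior is Normal; its mode equals its mean, the precision-weighted average.
Prior precision 1/σ₀² = 1/1 = 1; data precision n/σ² = 36/9 = 4.
μ̂ = (1·4 + 4·(-0.42)) / (1 + 4) = 2.32/5 = 0.4640.

μ̂_MAP = 0.4640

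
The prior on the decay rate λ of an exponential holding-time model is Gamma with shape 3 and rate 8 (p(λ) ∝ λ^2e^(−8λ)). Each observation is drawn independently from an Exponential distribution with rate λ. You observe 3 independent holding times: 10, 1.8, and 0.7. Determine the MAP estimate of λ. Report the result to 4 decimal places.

The Exponential(rate=λ) likelihood is ∝ λ^n e^(−λΣtᵢ). Here n = 3 and Σtᵢ = 10 + 1.8 + 0.7 = 12.5.
Posterior ∝ λ^2e^(−8λ) · λ^3e^(−12.5λ) = λ^5e^(−20.5λ), i.e. Gamma(6, 20.5).
Mode = (a−1)/b = 5/20.5 ≈ 0.2439.

λ̂_MAP = 0.2439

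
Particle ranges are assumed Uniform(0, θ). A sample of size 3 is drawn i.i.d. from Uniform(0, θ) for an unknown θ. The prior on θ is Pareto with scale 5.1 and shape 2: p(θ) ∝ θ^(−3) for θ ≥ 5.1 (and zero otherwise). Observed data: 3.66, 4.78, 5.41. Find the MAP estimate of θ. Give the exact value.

θ̂_MAP = 5.41

The Uniform(0, θ) likelihood is θ^(−n) for θ ≥ max(xᵢ), zero otherwise. Here max(xᵢ) = 5.41.
Posterior ∝ θ^(−3) · θ^(−3) = θ^(−6) on θ ≥ max(5.1, 5.41) = 5.41.
This density is strictly decreasing in θ, so the posterior mode lies at the lower boundary of the support.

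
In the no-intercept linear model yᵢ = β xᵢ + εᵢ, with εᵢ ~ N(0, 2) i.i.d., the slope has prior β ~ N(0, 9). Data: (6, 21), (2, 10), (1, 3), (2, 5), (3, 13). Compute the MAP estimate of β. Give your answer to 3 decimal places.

β̂_MAP = 3.652

log p(β | y) = −Σ(yᵢ − βxᵢ)²/(2·2) − β²/(2·9) + const.
Setting the derivative to zero: Σxᵢ(yᵢ − βxᵢ)/2 − β/9 = 0, so β = Σxᵢyᵢ / (Σxᵢ² + σ²/τ²).
Σxᵢyᵢ = 6·21 + 2·10 + 1·3 + 2·5 + 3·13 = 198; Σxᵢ² = 54; σ²/τ² = 2/9.
β̂_MAP = 198 / (54 + 2/9) = 198/(488/9) = 891/244 ≈ 3.652.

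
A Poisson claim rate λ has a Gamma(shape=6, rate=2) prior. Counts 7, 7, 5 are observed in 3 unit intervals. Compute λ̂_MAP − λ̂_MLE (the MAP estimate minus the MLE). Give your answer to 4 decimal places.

Σxᵢ = 19. Posterior is Gamma(25, 5); MAP = (25−1)/5 = 24/5 ≈ 4.80000.
MLE = x̄ = 19/3 ≈ 6.33333.
Difference = 24/5 − 19/3 = -23/15 ≈ -1.5333.

MAP − MLE = -1.5333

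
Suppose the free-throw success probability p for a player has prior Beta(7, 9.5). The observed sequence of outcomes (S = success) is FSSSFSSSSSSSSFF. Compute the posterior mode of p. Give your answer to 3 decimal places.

p̂_MAP = 0.576

Prior: Beta(7, 9.5).
Data: 11 successes in 15 trials (from the sequence). The binomial likelihood contributes p^11(1−p)^4, so the posterior is Beta(7+11, 9.5+4) = Beta(18, 13.5).
For Beta(a, b) with a, b > 1 the mode is (a−1)/(a+b−2) = 17/29.5 ≈ 0.576.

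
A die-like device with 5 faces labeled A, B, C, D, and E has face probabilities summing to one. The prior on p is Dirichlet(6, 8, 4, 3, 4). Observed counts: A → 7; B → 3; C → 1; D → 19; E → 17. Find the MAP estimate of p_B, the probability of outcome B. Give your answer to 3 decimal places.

The posterior is Dirichlet(αᵢ + nᵢ) = Dirichlet(13, 11, 5, 22, 21).
For a Dirichlet(a₁,…,a_K) with all aᵢ > 1, the mode has j-th component (aⱼ − 1)/(Σaᵢ − K).
Here Σaᵢ = 72 and K = 5, so p_B = (11 − 1)/(72 − 5) = 10/67 ≈ 0.149.

MAP estimate of p_B = 0.149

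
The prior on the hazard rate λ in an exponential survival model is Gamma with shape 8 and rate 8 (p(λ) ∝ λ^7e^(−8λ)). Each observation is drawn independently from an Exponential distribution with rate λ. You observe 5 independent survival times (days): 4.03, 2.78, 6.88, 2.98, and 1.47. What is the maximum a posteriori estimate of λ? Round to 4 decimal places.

The Exponential(rate=λ) likelihood is ∝ λ^n e^(−λΣtᵢ). Here n = 5 and Σtᵢ = 4.03 + 2.78 + 6.88 + 2.98 + 1.47 = 18.14.
Posterior ∝ λ^7e^(−8λ) · λ^5e^(−18.14λ) = λ^12e^(−26.14λ), i.e. Gamma(13, 26.14).
Mode = (a−1)/b = 12/26.14 ≈ 0.4591.

λ̂_MAP = 0.4591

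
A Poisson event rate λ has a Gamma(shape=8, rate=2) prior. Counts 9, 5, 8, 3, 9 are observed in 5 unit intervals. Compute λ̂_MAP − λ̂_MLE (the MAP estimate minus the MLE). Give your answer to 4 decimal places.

Σxᵢ = 34. Posterior is Gamma(42, 7); MAP = (42−1)/7 = 41/7 ≈ 5.85714.
MLE = x̄ = 34/5 ≈ 6.80000.
Difference = 41/7 − 34/5 = -33/35 ≈ -0.9429.

MAP − MLE = -0.9429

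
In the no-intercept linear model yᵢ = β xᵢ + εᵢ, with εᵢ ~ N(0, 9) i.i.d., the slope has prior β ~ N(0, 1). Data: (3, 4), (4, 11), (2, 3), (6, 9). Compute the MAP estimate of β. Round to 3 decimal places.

β̂_MAP = 1.568

log p(β | y) = −Σ(yᵢ − βxᵢ)²/(2·9) − β²/(2·1) + const.
Setting the derivative to zero: Σxᵢ(yᵢ − βxᵢ)/9 − β/1 = 0, so β = Σxᵢyᵢ / (Σxᵢ² + σ²/τ²).
Σxᵢyᵢ = 3·4 + 4·11 + 2·3 + 6·9 = 116; Σxᵢ² = 65; σ²/τ² = 9.
β̂_MAP = 116 / (65 + 9) = 116/74 ≈ 1.568.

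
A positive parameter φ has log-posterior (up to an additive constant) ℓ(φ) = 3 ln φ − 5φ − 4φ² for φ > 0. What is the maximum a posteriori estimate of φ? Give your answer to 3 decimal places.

φ̂_MAP = 0.375

ℓ'(φ) = 3/φ − 5 − 8φ. Setting this to zero and multiplying by φ: 8φ² + 5φ − 3 = 0.
φ = (−5 + √(5² + 4·8·3)) / (2·8) = (−5 + √121) / 16 = (−5 + 11)/16 = 3/8.
ℓ''(φ) = −3/φ² − 8 < 0, confirming a maximum.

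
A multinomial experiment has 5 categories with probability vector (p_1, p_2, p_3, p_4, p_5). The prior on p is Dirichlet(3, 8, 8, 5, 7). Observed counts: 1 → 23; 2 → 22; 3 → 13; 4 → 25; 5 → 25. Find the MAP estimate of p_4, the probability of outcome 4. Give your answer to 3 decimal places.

The posterior is Dirichlet(αᵢ + nᵢ) = Dirichlet(26, 30, 21, 30, 32).
For a Dirichlet(a₁,…,a_K) with all aᵢ > 1, the mode has j-th component (aⱼ − 1)/(Σaᵢ − K).
Here Σaᵢ = 139 and K = 5, so p_4 = (30 − 1)/(139 − 5) = 29/134 ≈ 0.216.

MAP estimate: 0.216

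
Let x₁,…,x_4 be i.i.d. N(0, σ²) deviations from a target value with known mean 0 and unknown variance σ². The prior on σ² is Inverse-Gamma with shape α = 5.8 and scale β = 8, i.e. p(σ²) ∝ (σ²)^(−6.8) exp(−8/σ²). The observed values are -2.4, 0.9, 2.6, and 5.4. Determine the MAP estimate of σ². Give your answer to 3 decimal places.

σ̂²_MAP = 3.323

Sum of squared deviations about the known mean: SS = (-2.4−0)² + (0.9−0)² + (2.6−0)² + (5.4−0)² = 42.49.
The Normal likelihood contributes (σ²)^(−n/2) exp(−SS/(2σ²)), so the posterior is Inverse-Gamma(α + n/2, β + SS/2) = Inverse-Gamma(7.8, 29.245).
The mode of Inverse-Gamma(a, b) is b/(a+1) = 29.245/8.8 ≈ 3.323.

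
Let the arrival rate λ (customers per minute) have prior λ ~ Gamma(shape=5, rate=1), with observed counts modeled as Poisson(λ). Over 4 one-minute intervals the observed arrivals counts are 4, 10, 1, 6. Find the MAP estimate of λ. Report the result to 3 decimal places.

λ̂_MAP = 5.000

Σxᵢ = 4+10+1+6 = 21, with n = 4.
Posterior ∝ λ^4e^(−1λ) · λ^21e^(−4λ) = λ^25e^(−5λ), i.e. Gamma(shape=26, rate=5).
The mode of a Gamma(a, b) with a ≥ 1 (shape–rate) is (a−1)/b = 25/5 ≈ 5.000.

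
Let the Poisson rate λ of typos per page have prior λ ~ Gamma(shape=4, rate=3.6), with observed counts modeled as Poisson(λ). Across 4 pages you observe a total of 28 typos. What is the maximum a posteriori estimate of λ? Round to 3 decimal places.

λ̂_MAP = 4.079

Σxᵢ = 28, n = 4.
Posterior ∝ λ^3e^(−3.6λ) · λ^28e^(−4λ) = λ^31e^(−7.6λ), i.e. Gamma(shape=32, rate=7.6).
The mode of a Gamma(a, b) with a ≥ 1 (shape–rate) is (a−1)/b = 31/7.6 ≈ 4.079.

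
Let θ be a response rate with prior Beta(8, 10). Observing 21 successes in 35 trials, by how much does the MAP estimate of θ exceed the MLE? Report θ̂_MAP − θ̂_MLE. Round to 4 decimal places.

Posterior is Beta(29, 24); MAP = (29−1)/(53−2) = 28/51 ≈ 0.54902.
MLE ignores the prior: θ̂_MLE = k/n = 21/35 ≈ 0.60000.
Difference = 28/51 − 21/35 = -13/255 ≈ -0.0510.

MAP − MLE = -0.0510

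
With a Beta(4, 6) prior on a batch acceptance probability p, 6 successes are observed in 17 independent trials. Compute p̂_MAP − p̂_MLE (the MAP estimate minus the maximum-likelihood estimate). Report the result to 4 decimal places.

Posterior is Beta(10, 17); MAP = (10−1)/(27−2) = 9/25 ≈ 0.36000.
MLE ignores the prior: p̂_MLE = k/n = 6/17 ≈ 0.35294.
Difference = 9/25 − 6/17 = 3/425 ≈ 0.0071.

MAP − MLE = 0.0071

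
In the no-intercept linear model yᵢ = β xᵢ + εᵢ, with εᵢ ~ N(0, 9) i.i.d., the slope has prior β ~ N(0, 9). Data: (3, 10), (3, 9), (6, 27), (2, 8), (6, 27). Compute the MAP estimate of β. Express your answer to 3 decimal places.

β̂_MAP = 4.179

log p(β | y) = −Σ(yᵢ − βxᵢ)²/(2·9) − β²/(2·9) + const.
Setting the derivative to zero: Σxᵢ(yᵢ − βxᵢ)/9 − β/9 = 0, so β = Σxᵢyᵢ / (Σxᵢ² + σ²/τ²).
Σxᵢyᵢ = 3·10 + 3·9 + 6·27 + 2·8 + 6·27 = 397; Σxᵢ² = 94; σ²/τ² = 1.
β̂_MAP = 397 / (94 + 1) = 397/95 ≈ 4.179.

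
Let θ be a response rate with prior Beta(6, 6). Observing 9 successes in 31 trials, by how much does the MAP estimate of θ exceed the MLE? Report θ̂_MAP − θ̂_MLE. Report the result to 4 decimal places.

MAP − MLE = 0.0511

Posterior is Beta(15, 28); MAP = (15−1)/(43−2) = 14/41 ≈ 0.34146.
MLE ignores the prior: θ̂_MLE = k/n = 9/31 ≈ 0.29032.
Difference = 14/41 − 9/31 = 65/1271 ≈ 0.0511.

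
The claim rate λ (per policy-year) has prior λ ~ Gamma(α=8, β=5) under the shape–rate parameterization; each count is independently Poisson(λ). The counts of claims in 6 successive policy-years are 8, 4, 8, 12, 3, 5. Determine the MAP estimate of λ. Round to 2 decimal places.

Σxᵢ = 8+4+8+12+3+5 = 40, with n = 6.
Posterior ∝ λ^7e^(−5λ) · λ^40e^(−6λ) = λ^47e^(−11λ), i.e. Gamma(shape=48, rate=11).
The mode of a Gamma(a, b) with a ≥ 1 (shape–rate) is (a−1)/b = 47/11 ≈ 4.27.

λ̂_MAP = 4.27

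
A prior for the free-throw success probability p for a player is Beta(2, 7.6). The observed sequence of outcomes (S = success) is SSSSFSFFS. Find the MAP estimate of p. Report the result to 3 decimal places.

p̂_MAP = 0.422

Prior: Beta(2, 7.6).
Data: 6 successes in 9 trials (from the sequence). The binomial likelihood contributes p^6(1−p)^3, so the posterior is Beta(2+6, 7.6+3) = Beta(8, 10.6).
For Beta(a, b) with a, b > 1 the mode is (a−1)/(a+b−2) = 7/16.6 ≈ 0.422.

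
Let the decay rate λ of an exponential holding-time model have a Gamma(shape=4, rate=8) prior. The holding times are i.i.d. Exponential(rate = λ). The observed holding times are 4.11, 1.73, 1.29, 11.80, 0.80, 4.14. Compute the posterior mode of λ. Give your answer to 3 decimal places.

The Exponential(rate=λ) likelihood is ∝ λ^n e^(−λΣtᵢ). Here n = 6 and Σtᵢ = 4.11 + 1.73 + 1.29 + 11.80 + 0.80 + 4.14 = 23.87.
Posterior ∝ λ^3e^(−8λ) · λ^6e^(−23.87λ) = λ^9e^(−31.87λ), i.e. Gamma(10, 31.87).
Mode = (a−1)/b = 9/31.87 ≈ 0.282.

λ̂_MAP = 0.282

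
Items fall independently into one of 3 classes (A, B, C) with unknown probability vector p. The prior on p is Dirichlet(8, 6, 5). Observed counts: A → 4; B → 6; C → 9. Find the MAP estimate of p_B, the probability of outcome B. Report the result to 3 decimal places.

The posterior is Dirichlet(αᵢ + nᵢ) = Dirichlet(12, 12, 14).
For a Dirichlet(a₁,…,a_K) with all aᵢ > 1, the mode has j-th component (aⱼ − 1)/(Σaᵢ − K).
Here Σaᵢ = 38 and K = 3, so p_B = (12 − 1)/(38 − 3) = 11/35 ≈ 0.314.

MAP estimate of p_B = 0.314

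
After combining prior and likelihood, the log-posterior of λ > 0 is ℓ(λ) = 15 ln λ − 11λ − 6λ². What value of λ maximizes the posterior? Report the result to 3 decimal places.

λ̂_MAP = 0.750

ℓ'(λ) = 15/λ − 11 − 12λ. Setting this to zero and multiplying by λ: 12λ² + 11λ − 15 = 0.
λ = (−11 + √(11² + 4·12·15)) / (2·12) = (−11 + √841) / 24 = (−11 + 29)/24 = 3/4.
ℓ''(λ) = −15/λ² − 12 < 0, confirming a maximum.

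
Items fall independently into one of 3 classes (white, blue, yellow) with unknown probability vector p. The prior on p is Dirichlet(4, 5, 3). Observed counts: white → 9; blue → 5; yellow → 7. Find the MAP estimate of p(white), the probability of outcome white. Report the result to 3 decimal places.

MAP estimate of p(white) = 0.400

The posterior is Dirichlet(αᵢ + nᵢ) = Dirichlet(13, 10, 10).
For a Dirichlet(a₁,…,a_K) with all aᵢ > 1, the mode has j-th component (aⱼ − 1)/(Σaᵢ − K).
Here Σaᵢ = 33 and K = 3, so p(white) = (13 − 1)/(33 − 3) = 12/30 ≈ 0.400.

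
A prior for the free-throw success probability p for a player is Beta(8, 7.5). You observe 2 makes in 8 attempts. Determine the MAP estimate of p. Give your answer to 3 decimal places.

p̂_MAP = 0.419

Prior: Beta(8, 7.5).
Data: 2 successes in 8 trials. The binomial likelihood contributes p^2(1−p)^6, so the posterior is Beta(8+2, 7.5+6) = Beta(10, 13.5).
For Beta(a, b) with a, b > 1 the mode is (a−1)/(a+b−2) = 9/21.5 ≈ 0.419.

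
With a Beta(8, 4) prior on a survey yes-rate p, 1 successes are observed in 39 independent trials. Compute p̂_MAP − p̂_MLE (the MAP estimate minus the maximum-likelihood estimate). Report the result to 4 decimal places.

Posterior is Beta(9, 42); MAP = (9−1)/(51−2) = 8/49 ≈ 0.16327.
MLE ignores the prior: p̂_MLE = k/n = 1/39 ≈ 0.02564.
Difference = 8/49 − 1/39 = 263/1911 ≈ 0.1376.

MAP − MLE = 0.1376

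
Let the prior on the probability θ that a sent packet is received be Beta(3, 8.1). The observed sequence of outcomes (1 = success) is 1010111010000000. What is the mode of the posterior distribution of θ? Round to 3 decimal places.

θ̂_MAP = 0.319

Prior: Beta(3, 8.1).
Data: 6 successes in 16 trials (from the sequence). The binomial likelihood contributes θ^6(1−θ)^10, so the posterior is Beta(3+6, 8.1+10) = Beta(9, 18.1).
For Beta(a, b) with a, b > 1 the mode is (a−1)/(a+b−2) = 8/25.1 ≈ 0.319.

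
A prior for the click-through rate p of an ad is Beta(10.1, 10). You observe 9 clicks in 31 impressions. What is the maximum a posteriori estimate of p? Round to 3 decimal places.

Prior: Beta(10.1, 10).
Data: 9 successes in 31 trials. The binomial likelihood contributes p^9(1−p)^22, so the posterior is Beta(10.1+9, 10+22) = Beta(19.1, 32).
For Beta(a, b) with a, b > 1 the mode is (a−1)/(a+b−2) = 18.1/49.1 ≈ 0.369.

p̂_MAP = 0.369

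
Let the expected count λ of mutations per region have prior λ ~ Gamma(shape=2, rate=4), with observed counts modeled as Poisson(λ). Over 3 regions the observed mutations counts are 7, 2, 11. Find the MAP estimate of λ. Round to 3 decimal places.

λ̂_MAP = 3.000

Σxᵢ = 7+2+11 = 20, with n = 3.
Posterior ∝ λe^(−4λ) · λ^20e^(−3λ) = λ^21e^(−7λ), i.e. Gamma(shape=22, rate=7).
The mode of a Gamma(a, b) with a ≥ 1 (shape–rate) is (a−1)/b = 21/7 ≈ 3.000.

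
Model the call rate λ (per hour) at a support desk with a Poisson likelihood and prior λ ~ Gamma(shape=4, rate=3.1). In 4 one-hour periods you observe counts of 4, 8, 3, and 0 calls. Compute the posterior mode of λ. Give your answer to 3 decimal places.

Σxᵢ = 4+8+3+0 = 15, with n = 4.
Posterior ∝ λ^3e^(−3.1λ) · λ^15e^(−4λ) = λ^18e^(−7.1λ), i.e. Gamma(shape=19, rate=7.1).
The mode of a Gamma(a, b) with a ≥ 1 (shape–rate) is (a−1)/b = 18/7.1 ≈ 2.535.

λ̂_MAP = 2.535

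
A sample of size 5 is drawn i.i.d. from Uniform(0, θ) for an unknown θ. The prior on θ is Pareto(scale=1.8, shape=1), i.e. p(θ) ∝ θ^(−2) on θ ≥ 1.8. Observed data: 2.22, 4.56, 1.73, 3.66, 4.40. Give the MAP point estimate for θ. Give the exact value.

θ̂_MAP = 4.56

The Uniform(0, θ) likelihood is θ^(−n) for θ ≥ max(xᵢ), zero otherwise. Here max(xᵢ) = 4.56.
Posterior ∝ θ^(−2) · θ^(−5) = θ^(−7) on θ ≥ max(1.8, 4.56) = 4.56.
This density is strictly decreasing in θ, so the posterior mode lies at the lower boundary of the support.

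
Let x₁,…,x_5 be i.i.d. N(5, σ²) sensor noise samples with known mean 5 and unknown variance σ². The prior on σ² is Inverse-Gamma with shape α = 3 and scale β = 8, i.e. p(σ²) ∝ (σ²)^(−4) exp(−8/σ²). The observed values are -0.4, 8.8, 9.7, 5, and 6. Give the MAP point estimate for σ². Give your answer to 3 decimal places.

Sum of squared deviations about the known mean: SS = (-0.4−5)² + (8.8−5)² + (9.7−5)² + (5−5)² + (6−5)² = 66.69.
The Normal likelihood contributes (σ²)^(−n/2) exp(−SS/(2σ²)), so the posterior is Inverse-Gamma(α + n/2, β + SS/2) = Inverse-Gamma(5.5, 41.345).
The mode of Inverse-Gamma(a, b) is b/(a+1) = 41.345/6.5 ≈ 6.361.

σ̂²_MAP = 6.361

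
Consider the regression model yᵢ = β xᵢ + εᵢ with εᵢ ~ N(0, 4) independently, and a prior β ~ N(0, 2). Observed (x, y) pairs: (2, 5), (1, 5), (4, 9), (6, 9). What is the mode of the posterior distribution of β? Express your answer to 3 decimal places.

β̂_MAP = 1.780

log p(β | y) = −Σ(yᵢ − βxᵢ)²/(2·4) − β²/(2·2) + const.
Setting the derivative to zero: Σxᵢ(yᵢ − βxᵢ)/4 − β/2 = 0, so β = Σxᵢyᵢ / (Σxᵢ² + σ²/τ²).
Σxᵢyᵢ = 2·5 + 1·5 + 4·9 + 6·9 = 105; Σxᵢ² = 57; σ²/τ² = 2.
β̂_MAP = 105 / (57 + 2) = 105/59 ≈ 1.780.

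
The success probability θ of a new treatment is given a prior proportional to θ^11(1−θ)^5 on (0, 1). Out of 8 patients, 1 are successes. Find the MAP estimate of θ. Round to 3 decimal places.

The prior density ∝ θ^11(1−θ)^5 is the kernel of Beta(12, 6).
Data: 1 success in 8 trials. The binomial likelihood contributes θ(1−θ)^7, so the posterior is Beta(12+1, 6+7) = Beta(13, 13).
For Beta(a, b) with a, b > 1 the mode is (a−1)/(a+b−2) = 12/24 ≈ 0.500.

θ̂_MAP = 0.500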